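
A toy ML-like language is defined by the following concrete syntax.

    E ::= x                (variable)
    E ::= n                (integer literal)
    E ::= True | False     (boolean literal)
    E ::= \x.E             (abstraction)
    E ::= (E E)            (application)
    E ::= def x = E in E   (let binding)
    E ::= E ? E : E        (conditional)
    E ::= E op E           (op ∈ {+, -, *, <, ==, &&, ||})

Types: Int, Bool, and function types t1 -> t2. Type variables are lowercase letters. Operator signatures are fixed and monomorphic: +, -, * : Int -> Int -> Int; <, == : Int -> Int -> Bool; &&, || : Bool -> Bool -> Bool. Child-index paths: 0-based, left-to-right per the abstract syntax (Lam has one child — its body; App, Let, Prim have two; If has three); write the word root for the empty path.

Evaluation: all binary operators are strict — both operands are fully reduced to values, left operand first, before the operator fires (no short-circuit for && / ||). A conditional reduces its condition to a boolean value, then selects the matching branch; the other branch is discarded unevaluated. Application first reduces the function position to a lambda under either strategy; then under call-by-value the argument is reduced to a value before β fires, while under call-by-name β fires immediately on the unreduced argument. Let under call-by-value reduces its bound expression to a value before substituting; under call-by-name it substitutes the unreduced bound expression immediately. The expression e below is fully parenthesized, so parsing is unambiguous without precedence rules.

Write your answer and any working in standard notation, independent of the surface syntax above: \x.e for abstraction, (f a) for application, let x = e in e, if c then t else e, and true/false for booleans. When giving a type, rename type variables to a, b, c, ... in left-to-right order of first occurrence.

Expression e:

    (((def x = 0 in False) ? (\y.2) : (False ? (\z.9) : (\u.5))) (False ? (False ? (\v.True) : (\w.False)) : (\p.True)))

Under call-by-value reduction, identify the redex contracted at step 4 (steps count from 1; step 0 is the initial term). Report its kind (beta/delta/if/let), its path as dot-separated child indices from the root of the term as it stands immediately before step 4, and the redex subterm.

Answer: if at 1 : (if false then (if false then (\v.true) else (\w.false)) else (\p.true))

Trace:
step 0: ((if (let x = 0 in false) then (\y.2) else (if false then (\z.9) else (\u.5))) (if false then (if false then (\v.true) else (\w.false)) else (\p.true)))
step 1: [let@0.0] ((if false then (\y.2) else (if false then (\z.9) else (\u.5))) (if false then (if false then (\v.true) else (\w.false)) else (\p.true)))
step 2: [if@0] ((if false then (\z.9) else (\u.5)) (if false then (if false then (\v.true) else (\w.false)) else (\p.true)))
step 3: [if@0] ((\u.5) (if false then (if false then (\v.true) else (\w.false)) else (\p.true)))
step 4: [if@1] ((\u.5) (\p.true))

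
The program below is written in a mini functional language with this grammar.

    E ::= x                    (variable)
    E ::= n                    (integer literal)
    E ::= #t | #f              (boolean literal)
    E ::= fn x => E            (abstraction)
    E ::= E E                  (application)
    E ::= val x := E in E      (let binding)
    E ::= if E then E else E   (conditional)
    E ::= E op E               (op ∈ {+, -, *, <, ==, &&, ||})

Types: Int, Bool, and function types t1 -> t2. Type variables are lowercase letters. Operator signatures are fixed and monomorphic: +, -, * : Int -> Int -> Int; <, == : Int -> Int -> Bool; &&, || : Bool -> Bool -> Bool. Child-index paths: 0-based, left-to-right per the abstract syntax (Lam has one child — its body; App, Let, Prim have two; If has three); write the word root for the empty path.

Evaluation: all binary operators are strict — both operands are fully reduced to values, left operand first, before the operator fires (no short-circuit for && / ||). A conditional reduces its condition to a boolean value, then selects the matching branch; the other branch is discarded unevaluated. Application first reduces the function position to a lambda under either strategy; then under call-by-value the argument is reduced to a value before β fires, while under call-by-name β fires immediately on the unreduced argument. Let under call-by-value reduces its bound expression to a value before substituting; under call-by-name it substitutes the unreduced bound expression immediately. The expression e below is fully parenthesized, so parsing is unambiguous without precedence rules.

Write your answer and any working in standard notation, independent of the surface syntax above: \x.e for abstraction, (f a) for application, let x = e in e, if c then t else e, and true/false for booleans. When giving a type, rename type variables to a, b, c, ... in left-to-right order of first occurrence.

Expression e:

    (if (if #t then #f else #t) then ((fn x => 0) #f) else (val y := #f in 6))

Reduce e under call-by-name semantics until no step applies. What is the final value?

Answer: 6

Working:
step 0: (if (if true then false else true) then ((\x.0) false) else (let y = false in 6))
step 1: [if@0] (if false then ((\x.0) false) else (let y = false in 6))
step 2: [if@root] (let y = false in 6)
step 3: [let@root] 6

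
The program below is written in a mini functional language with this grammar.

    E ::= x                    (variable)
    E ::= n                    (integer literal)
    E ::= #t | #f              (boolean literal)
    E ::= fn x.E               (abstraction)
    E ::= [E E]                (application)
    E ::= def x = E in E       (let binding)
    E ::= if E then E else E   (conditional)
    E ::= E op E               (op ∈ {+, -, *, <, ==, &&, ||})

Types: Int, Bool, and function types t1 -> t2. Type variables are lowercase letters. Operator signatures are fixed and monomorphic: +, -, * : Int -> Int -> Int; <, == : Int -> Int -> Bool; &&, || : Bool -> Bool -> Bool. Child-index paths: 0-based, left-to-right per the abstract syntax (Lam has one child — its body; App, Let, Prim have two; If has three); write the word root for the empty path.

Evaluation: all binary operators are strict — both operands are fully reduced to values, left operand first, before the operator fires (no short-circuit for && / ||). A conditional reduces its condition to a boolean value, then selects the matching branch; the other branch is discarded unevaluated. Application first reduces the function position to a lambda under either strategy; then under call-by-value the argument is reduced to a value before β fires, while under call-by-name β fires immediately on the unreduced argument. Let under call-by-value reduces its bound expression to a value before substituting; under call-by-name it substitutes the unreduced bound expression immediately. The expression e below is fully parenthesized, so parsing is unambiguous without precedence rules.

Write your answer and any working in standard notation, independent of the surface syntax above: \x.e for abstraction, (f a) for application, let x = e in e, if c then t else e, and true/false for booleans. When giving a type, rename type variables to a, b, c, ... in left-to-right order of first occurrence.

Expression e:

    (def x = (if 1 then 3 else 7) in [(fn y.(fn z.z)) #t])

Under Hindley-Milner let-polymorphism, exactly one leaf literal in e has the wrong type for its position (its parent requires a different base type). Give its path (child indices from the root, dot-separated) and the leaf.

Trace:
  unify Int ~ Bool
  FAIL: mismatch Int ~ Bool

Answer: 0.0 : 1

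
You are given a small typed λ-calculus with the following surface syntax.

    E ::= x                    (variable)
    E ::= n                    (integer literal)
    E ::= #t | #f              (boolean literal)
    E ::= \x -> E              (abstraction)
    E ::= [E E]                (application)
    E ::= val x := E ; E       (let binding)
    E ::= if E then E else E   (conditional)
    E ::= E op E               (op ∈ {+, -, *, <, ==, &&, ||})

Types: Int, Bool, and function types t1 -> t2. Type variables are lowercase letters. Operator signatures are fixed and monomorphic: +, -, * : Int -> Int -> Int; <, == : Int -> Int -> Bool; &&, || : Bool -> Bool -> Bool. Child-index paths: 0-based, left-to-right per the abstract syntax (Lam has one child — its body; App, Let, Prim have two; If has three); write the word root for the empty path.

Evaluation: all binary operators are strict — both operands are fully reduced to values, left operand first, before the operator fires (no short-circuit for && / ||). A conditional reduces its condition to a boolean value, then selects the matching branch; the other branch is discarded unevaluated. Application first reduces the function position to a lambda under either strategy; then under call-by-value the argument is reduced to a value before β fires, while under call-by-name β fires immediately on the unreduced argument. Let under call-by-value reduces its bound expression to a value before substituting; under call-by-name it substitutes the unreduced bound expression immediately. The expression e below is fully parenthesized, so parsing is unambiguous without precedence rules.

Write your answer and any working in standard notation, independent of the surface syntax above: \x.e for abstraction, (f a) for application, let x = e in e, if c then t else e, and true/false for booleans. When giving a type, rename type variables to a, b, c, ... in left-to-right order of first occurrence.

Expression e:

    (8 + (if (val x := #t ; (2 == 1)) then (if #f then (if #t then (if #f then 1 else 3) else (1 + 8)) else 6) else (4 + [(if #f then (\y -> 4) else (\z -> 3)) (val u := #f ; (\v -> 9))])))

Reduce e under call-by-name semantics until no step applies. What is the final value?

Trace:
step 0: (8 + (if (let x = true in (2 == 1)) then (if false then (if true then (if false then 1 else 3) else (1 + 8)) else 6) else (4 + ((if false then (\y.4) else (\z.3)) (let u = false in (\v.9))))))
step 1: [let@1.0] (8 + (if (2 == 1) then (if false then (if true then (if false then 1 else 3) else (1 + 8)) else 6) else (4 + ((if false then (\y.4) else (\z.3)) (let u = false in (\v.9))))))
step 2: [delta@1.0] (8 + (if false then (if false then (if true then (if false then 1 else 3) else (1 + 8)) else 6) else (4 + ((if false then (\y.4) else (\z.3)) (let u = false in (\v.9))))))
step 3: [if@1] (8 + (4 + ((if false then (\y.4) else (\z.3)) (let u = false in (\v.9)))))
step 4: [if@1.1.0] (8 + (4 + ((\z.3) (let u = false in (\v.9)))))
step 5: [beta@1.1] (8 + (4 + 3))
step 6: [delta@1] (8 + 7)
step 7: [delta@root] 15

Answer: 15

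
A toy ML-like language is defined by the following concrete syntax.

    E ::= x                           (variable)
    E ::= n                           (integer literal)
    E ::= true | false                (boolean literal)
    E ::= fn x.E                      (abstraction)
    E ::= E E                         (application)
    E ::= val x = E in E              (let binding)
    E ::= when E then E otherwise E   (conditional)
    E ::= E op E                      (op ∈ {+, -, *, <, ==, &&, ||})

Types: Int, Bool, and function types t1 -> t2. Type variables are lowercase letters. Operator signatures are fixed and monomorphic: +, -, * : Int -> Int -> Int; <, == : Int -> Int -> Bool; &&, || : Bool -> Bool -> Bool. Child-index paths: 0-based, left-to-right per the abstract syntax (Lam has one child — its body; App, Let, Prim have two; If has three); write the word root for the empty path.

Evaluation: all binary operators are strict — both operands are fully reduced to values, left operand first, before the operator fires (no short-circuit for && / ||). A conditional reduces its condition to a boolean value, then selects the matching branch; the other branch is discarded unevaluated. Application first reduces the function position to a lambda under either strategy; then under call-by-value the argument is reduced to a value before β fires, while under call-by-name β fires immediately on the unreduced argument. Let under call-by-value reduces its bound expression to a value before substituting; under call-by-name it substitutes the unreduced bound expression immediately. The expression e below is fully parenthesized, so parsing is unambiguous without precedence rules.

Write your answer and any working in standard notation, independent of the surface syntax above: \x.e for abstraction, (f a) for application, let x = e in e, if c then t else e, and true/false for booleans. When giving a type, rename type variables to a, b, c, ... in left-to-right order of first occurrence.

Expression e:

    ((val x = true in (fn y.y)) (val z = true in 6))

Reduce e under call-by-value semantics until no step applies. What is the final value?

Answer: 6

Derivation:
step 0: ((let x = true in (\y.y)) (let z = true in 6))
step 1: [let@0] ((\y.y) (let z = true in 6))
step 2: [let@1] ((\y.y) 6)
step 3: [beta@root] 6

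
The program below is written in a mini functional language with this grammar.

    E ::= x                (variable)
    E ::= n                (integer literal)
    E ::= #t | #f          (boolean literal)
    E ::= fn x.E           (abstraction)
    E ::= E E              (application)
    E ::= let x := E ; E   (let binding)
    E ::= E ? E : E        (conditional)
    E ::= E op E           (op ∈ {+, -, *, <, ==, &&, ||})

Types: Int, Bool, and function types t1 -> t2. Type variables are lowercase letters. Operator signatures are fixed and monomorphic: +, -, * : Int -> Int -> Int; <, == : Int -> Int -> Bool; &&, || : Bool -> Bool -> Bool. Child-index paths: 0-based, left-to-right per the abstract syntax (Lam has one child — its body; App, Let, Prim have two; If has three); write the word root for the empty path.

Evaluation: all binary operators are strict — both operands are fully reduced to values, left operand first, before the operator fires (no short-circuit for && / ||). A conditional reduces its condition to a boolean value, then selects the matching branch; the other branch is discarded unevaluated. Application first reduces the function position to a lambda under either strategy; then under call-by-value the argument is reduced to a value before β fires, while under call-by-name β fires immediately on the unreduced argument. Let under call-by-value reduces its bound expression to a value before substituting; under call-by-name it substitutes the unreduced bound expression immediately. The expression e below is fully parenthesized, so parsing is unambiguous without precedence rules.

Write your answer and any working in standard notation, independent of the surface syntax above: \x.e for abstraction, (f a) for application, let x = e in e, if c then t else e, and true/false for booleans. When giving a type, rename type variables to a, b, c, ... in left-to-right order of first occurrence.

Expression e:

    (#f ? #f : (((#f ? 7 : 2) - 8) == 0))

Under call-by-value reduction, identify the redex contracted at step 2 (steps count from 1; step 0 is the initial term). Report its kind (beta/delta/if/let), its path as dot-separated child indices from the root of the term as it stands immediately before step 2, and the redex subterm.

Answer: if at 0.0 : (if false then 7 else 2)

Derivation:
step 0: (if false then false else (((if false then 7 else 2) - 8) == 0))
step 1: [if@root] (((if false then 7 else 2) - 8) == 0)
step 2: [if@0.0] ((2 - 8) == 0)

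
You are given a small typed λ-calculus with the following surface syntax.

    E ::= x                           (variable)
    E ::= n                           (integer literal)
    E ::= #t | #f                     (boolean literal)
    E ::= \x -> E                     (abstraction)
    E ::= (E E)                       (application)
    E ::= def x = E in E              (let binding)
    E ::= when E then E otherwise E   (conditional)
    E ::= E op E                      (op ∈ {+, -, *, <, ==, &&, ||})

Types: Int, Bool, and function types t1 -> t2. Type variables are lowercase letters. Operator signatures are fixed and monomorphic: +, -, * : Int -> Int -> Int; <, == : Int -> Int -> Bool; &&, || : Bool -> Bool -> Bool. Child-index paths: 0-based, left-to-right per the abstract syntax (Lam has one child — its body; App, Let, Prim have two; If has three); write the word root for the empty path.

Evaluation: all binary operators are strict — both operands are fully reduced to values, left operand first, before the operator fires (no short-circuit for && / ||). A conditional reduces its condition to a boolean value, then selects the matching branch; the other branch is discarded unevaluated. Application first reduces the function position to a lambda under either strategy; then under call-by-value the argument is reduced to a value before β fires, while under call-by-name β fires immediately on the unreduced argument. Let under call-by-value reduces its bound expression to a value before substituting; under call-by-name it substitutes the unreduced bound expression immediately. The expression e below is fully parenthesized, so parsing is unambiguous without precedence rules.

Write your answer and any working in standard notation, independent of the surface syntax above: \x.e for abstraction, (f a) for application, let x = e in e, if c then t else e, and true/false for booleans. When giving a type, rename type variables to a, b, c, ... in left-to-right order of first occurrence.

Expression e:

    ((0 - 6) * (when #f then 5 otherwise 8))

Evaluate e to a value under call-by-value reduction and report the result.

Answer: -48

Trace:
step 0: ((0 - 6) * (if false then 5 else 8))
step 1: [delta@0] (-6 * (if false then 5 else 8))
step 2: [if@1] (-6 * 8)
step 3: [delta@root] -48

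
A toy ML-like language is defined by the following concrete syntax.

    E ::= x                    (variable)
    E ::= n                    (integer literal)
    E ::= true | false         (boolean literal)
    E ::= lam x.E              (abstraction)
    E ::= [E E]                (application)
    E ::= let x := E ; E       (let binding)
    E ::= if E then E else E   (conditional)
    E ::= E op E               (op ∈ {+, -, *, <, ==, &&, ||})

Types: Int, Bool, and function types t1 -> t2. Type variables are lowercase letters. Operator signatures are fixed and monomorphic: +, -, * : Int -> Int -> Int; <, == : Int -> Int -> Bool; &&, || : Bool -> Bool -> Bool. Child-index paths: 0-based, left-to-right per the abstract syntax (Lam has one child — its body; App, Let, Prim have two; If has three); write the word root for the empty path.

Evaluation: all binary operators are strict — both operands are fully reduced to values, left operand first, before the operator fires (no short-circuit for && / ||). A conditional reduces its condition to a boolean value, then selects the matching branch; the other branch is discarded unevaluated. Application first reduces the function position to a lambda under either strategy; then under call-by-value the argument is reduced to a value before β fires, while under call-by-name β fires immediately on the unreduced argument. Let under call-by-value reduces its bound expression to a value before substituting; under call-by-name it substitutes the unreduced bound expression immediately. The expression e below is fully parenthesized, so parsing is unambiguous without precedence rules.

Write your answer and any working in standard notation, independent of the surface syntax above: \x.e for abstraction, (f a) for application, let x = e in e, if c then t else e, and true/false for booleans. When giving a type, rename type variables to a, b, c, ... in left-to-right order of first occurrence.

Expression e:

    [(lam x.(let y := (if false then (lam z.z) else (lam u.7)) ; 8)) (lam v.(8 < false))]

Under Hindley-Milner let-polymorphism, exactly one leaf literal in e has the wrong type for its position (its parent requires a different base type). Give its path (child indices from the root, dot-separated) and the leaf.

Working:
  unify Bool ~ Bool
z : b
\z._ : b -> b
\u._ : c -> Int
  unify b -> b ~ c -> Int
  unify b ~ c
  unify c ~ Int
let y : Int -> Int
\x._ : a -> Int
  unify Int ~ Int
  unify Bool ~ Int
  FAIL: mismatch Bool ~ Int

Answer: 1.0.1 : false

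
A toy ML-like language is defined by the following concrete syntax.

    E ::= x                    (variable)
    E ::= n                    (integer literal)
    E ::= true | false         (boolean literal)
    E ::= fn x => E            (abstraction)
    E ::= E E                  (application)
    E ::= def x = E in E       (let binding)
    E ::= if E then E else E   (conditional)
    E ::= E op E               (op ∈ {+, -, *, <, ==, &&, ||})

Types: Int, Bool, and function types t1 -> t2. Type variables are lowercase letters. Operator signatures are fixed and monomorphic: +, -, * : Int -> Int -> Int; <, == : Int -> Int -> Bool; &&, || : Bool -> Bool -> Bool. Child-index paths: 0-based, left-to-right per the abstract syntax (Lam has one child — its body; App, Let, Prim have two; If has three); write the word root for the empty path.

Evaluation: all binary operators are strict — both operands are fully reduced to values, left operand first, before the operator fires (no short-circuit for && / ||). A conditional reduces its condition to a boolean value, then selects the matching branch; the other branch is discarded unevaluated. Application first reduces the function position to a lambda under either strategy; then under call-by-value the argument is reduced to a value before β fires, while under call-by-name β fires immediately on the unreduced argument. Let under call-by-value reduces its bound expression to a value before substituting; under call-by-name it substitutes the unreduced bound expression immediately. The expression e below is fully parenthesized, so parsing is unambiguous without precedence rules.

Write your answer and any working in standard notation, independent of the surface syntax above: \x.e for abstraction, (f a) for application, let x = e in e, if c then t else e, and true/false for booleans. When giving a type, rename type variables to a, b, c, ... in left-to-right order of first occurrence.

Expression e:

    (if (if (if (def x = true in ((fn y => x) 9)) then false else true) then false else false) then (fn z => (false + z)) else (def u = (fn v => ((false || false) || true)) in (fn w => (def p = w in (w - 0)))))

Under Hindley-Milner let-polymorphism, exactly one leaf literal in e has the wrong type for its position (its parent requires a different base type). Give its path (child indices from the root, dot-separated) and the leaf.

Derivation:
let x : Bool
x : Bool
\y._ : a -> Bool
  unify a -> Bool ~ Int -> b
  unify a ~ Int
  unify Bool ~ b
_ _ : Bool
  unify Bool ~ Bool
  unify Bool ~ Bool
  unify Bool ~ Bool
  unify Bool ~ Bool
  unify Bool ~ Bool
  unify Bool ~ Int
  FAIL: mismatch Bool ~ Int

Answer: 1.0.0 : false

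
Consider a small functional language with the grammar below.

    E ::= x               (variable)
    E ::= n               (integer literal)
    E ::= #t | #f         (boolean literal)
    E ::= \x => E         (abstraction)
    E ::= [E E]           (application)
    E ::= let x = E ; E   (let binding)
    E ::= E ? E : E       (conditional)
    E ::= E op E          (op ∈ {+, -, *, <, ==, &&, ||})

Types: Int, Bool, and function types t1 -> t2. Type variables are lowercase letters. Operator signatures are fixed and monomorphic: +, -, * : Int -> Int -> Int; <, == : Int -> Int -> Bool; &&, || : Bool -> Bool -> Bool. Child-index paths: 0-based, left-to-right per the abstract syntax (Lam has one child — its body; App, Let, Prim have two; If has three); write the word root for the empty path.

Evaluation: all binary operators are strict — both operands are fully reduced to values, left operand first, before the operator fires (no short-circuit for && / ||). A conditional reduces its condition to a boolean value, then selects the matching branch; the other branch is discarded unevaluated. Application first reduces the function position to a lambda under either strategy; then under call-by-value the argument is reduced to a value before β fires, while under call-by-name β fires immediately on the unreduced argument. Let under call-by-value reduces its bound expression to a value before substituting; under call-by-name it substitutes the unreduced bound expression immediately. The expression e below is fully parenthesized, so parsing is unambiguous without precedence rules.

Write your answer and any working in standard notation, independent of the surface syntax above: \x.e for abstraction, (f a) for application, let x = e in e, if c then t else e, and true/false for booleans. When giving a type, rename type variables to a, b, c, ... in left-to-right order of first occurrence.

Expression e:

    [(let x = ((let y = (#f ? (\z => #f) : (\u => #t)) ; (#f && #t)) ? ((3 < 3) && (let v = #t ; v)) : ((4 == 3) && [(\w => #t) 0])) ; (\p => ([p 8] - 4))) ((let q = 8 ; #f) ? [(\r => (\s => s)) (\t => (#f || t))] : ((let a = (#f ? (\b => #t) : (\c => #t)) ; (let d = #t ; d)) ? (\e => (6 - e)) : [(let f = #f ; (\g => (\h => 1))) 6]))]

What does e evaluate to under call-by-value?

Trace:
step 0: ((let x = (if (let y = (if false then (\z.false) else (\u.true)) in (false && true)) then ((3 < 3) && (let v = true in v)) else ((4 == 3) && ((\w.true) 0))) in (\p.((p 8) - 4))) (if (let q = 8 in false) then ((\r.(\s.s)) (\t.(false || t))) else (if (let a = (if false then (\b.true) else (\c.true)) in (let d = true in d)) then (\e.(6 - e)) else ((let f = false in (\g.(\h.1))) 6))))
step 1: [if@0.0.0.0] ((let x = (if (let y = (\u.true) in (false && true)) then ((3 < 3) && (let v = true in v)) else ((4 == 3) && ((\w.true) 0))) in (\p.((p 8) - 4))) (if (let q = 8 in false) then ((\r.(\s.s)) (\t.(false || t))) else (if (let a = (if false then (\b.true) else (\c.true)) in (let d = true in d)) then (\e.(6 - e)) else ((let f = false in (\g.(\h.1))) 6))))
step 2: [let@0.0.0] ((let x = (if (false && true) then ((3 < 3) && (let v = true in v)) else ((4 == 3) && ((\w.true) 0))) in (\p.((p 8) - 4))) (if (let q = 8 in false) then ((\r.(\s.s)) (\t.(false || t))) else (if (let a = (if false then (\b.true) else (\c.true)) in (let d = true in d)) then (\e.(6 - e)) else ((let f = false in (\g.(\h.1))) 6))))
step 3: [delta@0.0.0] ((let x = (if false then ((3 < 3) && (let v = true in v)) else ((4 == 3) && ((\w.true) 0))) in (\p.((p 8) - 4))) (if (let q = 8 in false) then ((\r.(\s.s)) (\t.(false || t))) else (if (let a = (if false then (\b.true) else (\c.true)) in (let d = true in d)) then (\e.(6 - e)) else ((let f = false in (\g.(\h.1))) 6))))
step 4: [if@0.0] ((let x = ((4 == 3) && ((\w.true) 0)) in (\p.((p 8) - 4))) (if (let q = 8 in false) then ((\r.(\s.s)) (\t.(false || t))) else (if (let a = (if false then (\b.true) else (\c.true)) in (let d = true in d)) then (\e.(6 - e)) else ((let f = false in (\g.(\h.1))) 6))))
step 5: [delta@0.0.0] ((let x = (false && ((\w.true) 0)) in (\p.((p 8) - 4))) (if (let q = 8 in false) then ((\r.(\s.s)) (\t.(false || t))) else (if (let a = (if false then (\b.true) else (\c.true)) in (let d = true in d)) then (\e.(6 - e)) else ((let f = false in (\g.(\h.1))) 6))))
step 6: [beta@0.0.1] ((let x = (false && true) in (\p.((p 8) - 4))) (if (let q = 8 in false) then ((\r.(\s.s)) (\t.(false || t))) else (if (let a = (if false then (\b.true) else (\c.true)) in (let d = true in d)) then (\e.(6 - e)) else ((let f = false in (\g.(\h.1))) 6))))
step 7: [delta@0.0] ((let x = false in (\p.((p 8) - 4))) (if (let q = 8 in false) then ((\r.(\s.s)) (\t.(false || t))) else (if (let a = (if false then (\b.true) else (\c.true)) in (let d = true in d)) then (\e.(6 - e)) else ((let f = false in (\g.(\h.1))) 6))))
step 8: [let@0] ((\p.((p 8) - 4)) (if (let q = 8 in false) then ((\r.(\s.s)) (\t.(false || t))) else (if (let a = (if false then (\b.true) else (\c.true)) in (let d = true in d)) then (\e.(6 - e)) else ((let f = false in (\g.(\h.1))) 6))))
step 9: [let@1.0] ((\p.((p 8) - 4)) (if false then ((\r.(\s.s)) (\t.(false || t))) else (if (let a = (if false then (\b.true) else (\c.true)) in (let d = true in d)) then (\e.(6 - e)) else ((let f = false in (\g.(\h.1))) 6))))
step 10: [if@1] ((\p.((p 8) - 4)) (if (let a = (if false then (\b.true) else (\c.true)) in (let d = true in d)) then (\e.(6 - e)) else ((let f = false in (\g.(\h.1))) 6)))
step 11: [if@1.0.0] ((\p.((p 8) - 4)) (if (let a = (\c.true) in (let d = true in d)) then (\e.(6 - e)) else ((let f = false in (\g.(\h.1))) 6)))
step 12: [let@1.0] ((\p.((p 8) - 4)) (if (let d = true in d) then (\e.(6 - e)) else ((let f = false in (\g.(\h.1))) 6)))
step 13: [let@1.0] ((\p.((p 8) - 4)) (if true then (\e.(6 - e)) else ((let f = false in (\g.(\h.1))) 6)))
step 14: [if@1] ((\p.((p 8) - 4)) (\e.(6 - e)))
step 15: [beta@root] (((\e.(6 - e)) 8) - 4)
step 16: [beta@0] ((6 - 8) - 4)
step 17: [delta@0] (-2 - 4)
step 18: [delta@root] -6

Answer: -6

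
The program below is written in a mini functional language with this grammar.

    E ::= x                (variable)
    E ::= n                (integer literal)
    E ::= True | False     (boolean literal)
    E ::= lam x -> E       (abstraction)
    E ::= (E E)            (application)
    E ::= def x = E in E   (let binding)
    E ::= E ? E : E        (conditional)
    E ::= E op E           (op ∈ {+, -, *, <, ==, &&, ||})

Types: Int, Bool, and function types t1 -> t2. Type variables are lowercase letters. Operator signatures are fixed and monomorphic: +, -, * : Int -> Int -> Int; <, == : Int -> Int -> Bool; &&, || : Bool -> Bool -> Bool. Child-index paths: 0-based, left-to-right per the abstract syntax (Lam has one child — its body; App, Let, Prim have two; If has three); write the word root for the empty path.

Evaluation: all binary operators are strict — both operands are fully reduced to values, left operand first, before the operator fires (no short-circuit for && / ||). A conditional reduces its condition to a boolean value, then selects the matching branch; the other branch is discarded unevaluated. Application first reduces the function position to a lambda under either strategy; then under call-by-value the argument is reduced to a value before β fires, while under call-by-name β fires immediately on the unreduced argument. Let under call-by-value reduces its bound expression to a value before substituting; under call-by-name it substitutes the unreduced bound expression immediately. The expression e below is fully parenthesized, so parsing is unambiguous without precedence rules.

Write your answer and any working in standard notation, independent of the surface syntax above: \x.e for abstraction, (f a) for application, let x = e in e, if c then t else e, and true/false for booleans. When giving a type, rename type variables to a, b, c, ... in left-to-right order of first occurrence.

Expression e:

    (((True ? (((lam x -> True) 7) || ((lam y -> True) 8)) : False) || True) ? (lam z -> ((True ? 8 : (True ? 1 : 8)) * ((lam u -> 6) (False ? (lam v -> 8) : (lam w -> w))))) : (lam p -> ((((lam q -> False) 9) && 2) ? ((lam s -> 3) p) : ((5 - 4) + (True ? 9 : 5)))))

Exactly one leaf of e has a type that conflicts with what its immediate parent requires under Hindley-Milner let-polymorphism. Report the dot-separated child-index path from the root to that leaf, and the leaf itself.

Derivation:
  unify Bool ~ Bool
\x._ : a -> Bool
  unify a -> Bool ~ Int -> b
  unify a ~ Int
  unify Bool ~ b
_ _ : Bool
  unify Bool ~ Bool
\y._ : c -> Bool
  unify c -> Bool ~ Int -> d
  unify c ~ Int
  unify Bool ~ d
_ _ : Bool
  unify Bool ~ Bool
  unify Bool ~ Bool
  unify Bool ~ Bool
  unify Bool ~ Bool
  unify Bool ~ Bool
  unify Bool ~ Bool
  unify Bool ~ Bool
  unify Int ~ Int
  unify Int ~ Int
  unify Int ~ Int
\u._ : f -> Int
  unify Bool ~ Bool
\v._ : g -> Int
w : h
\w._ : h -> h
  unify g -> Int ~ h -> h
  unify g ~ h
  unify Int ~ h
  unify f -> Int ~ (Int -> Int) -> i
  unify f ~ Int -> Int
  unify Int ~ i
_ _ : Int
  unify Int ~ Int
\z._ : e -> Int
\q._ : k -> Bool
  unify k -> Bool ~ Int -> l
  unify k ~ Int
  unify Bool ~ l
_ _ : Bool
  unify Bool ~ Bool
  unify Int ~ Bool
  FAIL: mismatch Int ~ Bool

Answer: 2.0.0.1 : 2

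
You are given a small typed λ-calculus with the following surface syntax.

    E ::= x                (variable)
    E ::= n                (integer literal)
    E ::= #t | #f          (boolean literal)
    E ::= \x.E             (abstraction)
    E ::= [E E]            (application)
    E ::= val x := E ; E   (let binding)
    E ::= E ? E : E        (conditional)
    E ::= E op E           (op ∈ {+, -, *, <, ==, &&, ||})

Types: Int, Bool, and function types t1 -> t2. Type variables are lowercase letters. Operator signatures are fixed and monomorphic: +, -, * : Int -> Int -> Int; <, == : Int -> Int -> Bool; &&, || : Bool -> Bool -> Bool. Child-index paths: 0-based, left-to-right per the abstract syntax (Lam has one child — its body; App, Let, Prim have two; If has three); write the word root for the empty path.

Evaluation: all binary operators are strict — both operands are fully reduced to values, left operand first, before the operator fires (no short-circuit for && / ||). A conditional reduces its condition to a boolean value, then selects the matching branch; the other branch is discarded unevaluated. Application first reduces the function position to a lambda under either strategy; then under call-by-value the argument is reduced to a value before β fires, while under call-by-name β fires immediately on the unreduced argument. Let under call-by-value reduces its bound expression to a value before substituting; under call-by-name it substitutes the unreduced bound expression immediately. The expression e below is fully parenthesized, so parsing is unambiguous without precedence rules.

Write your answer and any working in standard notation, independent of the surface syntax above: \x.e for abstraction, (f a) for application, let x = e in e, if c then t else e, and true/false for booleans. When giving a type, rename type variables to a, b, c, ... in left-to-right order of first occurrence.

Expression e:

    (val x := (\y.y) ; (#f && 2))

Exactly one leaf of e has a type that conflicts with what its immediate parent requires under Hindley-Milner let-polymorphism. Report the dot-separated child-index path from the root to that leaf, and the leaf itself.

Trace:
y : a
\y._ : a -> a
let x : forall. a -> a
  unify Bool ~ Bool
  unify Int ~ Bool
  FAIL: mismatch Int ~ Bool

Answer: 1.1 : 2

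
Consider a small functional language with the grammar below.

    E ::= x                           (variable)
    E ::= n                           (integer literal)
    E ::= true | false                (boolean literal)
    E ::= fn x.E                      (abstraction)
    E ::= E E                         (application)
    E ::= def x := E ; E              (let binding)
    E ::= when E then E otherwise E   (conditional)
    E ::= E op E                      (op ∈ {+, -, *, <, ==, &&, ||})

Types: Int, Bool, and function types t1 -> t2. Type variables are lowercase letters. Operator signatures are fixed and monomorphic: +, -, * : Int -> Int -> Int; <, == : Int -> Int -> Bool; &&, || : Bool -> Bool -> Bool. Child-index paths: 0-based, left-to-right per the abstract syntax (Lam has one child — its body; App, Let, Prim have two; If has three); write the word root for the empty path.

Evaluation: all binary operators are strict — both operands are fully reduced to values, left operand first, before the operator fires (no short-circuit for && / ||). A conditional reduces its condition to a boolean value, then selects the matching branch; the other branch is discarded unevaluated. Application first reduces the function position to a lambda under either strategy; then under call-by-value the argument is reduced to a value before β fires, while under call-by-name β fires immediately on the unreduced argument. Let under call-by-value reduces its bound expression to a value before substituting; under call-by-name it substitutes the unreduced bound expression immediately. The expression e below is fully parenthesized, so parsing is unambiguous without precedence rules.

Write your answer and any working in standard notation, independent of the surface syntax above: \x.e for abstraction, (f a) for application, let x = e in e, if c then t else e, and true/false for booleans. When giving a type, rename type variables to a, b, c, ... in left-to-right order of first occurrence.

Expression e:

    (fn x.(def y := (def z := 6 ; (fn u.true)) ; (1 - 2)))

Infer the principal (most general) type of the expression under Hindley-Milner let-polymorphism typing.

Trace:
let z : Int
\u._ : b -> Bool
let y : forall. b -> Bool
  unify Int ~ Int
  unify Int ~ Int
\x._ : a -> Int

Answer: a -> Int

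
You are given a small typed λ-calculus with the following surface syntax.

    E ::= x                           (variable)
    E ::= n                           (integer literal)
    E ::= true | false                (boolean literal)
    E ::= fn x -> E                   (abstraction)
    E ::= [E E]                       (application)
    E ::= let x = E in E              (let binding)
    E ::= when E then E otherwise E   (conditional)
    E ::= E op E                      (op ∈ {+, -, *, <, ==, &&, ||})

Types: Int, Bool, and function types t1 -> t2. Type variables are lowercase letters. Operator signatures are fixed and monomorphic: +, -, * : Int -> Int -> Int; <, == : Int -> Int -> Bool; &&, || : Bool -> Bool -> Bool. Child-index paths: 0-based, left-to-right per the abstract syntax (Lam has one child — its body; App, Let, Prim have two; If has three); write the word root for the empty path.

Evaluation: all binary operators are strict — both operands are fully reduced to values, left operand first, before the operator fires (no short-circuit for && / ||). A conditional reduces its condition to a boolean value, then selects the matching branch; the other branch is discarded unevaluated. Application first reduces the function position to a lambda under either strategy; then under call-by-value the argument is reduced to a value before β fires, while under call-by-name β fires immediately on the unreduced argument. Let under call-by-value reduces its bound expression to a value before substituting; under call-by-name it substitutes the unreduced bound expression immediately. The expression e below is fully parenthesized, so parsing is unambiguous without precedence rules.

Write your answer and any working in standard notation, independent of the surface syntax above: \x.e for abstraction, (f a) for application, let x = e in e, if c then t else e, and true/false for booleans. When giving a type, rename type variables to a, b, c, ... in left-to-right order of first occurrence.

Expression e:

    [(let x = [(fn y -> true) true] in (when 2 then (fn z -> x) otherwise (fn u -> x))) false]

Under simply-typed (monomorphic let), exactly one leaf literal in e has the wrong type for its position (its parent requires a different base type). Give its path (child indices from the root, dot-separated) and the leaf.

Trace:
\y._ : a -> Bool
  unify a -> Bool ~ Bool -> b
  unify a ~ Bool
  unify Bool ~ b
_ _ : Bool
let x : Bool
  unify Int ~ Bool
  FAIL: mismatch Int ~ Bool

Answer: 0.1.0 : 2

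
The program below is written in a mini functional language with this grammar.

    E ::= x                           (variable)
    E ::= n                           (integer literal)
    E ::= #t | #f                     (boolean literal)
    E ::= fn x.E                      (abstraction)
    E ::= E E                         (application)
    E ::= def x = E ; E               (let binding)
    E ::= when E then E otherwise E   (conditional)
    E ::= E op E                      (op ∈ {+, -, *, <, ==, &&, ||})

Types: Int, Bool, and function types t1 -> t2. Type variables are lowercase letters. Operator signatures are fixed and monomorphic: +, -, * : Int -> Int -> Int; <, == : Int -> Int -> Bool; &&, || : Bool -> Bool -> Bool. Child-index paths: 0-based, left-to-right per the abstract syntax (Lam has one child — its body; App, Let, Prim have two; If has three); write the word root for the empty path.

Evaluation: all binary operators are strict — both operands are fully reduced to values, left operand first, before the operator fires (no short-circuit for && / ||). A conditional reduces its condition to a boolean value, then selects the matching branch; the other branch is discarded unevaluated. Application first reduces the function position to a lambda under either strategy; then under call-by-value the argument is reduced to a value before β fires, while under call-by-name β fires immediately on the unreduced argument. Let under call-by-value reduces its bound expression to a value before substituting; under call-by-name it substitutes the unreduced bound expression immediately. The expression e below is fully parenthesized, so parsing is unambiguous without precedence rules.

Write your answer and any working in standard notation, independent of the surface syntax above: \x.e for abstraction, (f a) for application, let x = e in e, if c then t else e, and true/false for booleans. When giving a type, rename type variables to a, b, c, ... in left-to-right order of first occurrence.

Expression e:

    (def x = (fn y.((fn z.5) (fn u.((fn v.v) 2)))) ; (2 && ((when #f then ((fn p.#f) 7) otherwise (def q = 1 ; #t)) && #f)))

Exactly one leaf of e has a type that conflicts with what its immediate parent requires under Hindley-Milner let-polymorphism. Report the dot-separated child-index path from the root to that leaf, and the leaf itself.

Answer: 1.0 : 2

Working:
\z._ : b -> Int
v : d
\v._ : d -> d
  unify d -> d ~ Int -> e
  unify d ~ Int
  unify Int ~ e
_ _ : Int
\u._ : c -> Int
  unify b -> Int ~ (c -> Int) -> f
  unify b ~ c -> Int
  unify Int ~ f
_ _ : Int
\y._ : a -> Int
let x : forall. a -> Int
  unify Int ~ Bool
  FAIL: mismatch Int ~ Bool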